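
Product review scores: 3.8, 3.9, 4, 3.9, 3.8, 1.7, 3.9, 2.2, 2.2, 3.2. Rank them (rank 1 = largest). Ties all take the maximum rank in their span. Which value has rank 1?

Sorted (descending): 4, 3.9, 3.9, 3.9, 3.8, 3.8, 3.2, 2.2, 2.2, 1.7
The 3 values of 3.9 occupy positions 2–4 → each gets rank 4.
The 2 values of 3.8 occupy positions 5–6 → each gets rank 6.
The 2 values of 2.2 occupy positions 8–9 → each gets rank 9.
Rank 1 → value 4.

4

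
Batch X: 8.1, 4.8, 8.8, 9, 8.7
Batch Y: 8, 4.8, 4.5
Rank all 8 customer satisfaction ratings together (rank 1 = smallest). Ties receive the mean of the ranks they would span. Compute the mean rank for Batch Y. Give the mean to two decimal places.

Sorted (ascending): 4.5, 4.8, 4.8, 8, 8.1, 8.7, 8.8, 9
The 2 values of 4.8 occupy positions 2–3 → average rank (2+3)/2 = 2.5.
Batch Y values → pooled ranks: 8→4, 4.8→2.5, 4.5→1
Mean rank = (4 + 2.5 + 1) / 3 = 2.50

2.50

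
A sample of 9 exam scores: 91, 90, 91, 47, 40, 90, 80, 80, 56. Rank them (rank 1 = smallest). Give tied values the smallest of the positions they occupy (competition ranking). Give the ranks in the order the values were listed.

8, 6, 8, 2, 1, 6, 4, 4, 3

Sorted (ascending): 40, 47, 56, 80, 80, 90, 90, 91, 91
The 2 values of 80 occupy positions 4–5 → each gets rank 4.
The 2 values of 90 occupy positions 6–7 → each gets rank 6.
The 2 values of 91 occupy positions 8–9 → each gets rank 8.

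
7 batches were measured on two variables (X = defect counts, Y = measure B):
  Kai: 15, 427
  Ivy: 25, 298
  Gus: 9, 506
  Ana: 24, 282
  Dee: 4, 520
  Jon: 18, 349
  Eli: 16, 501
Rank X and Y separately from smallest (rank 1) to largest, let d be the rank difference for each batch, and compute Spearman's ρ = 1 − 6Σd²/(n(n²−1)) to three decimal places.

-0.929

Ranks of variable 1: 3, 7, 2, 6, 1, 5, 4
Ranks of variable 2: 4, 2, 6, 1, 7, 3, 5
d = r₁ − r₂: -1, 5, -4, 5, -6, 2, -1
d²: 1, 25, 16, 25, 36, 4, 1; Σd² = 108
ρ = 1 − 6·108/(7·48) = 1 − 648/336 = -0.929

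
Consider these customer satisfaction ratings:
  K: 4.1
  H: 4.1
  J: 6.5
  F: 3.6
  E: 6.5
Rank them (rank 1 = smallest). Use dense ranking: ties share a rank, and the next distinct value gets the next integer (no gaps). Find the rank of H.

2

Sorted (ascending): 3.6, 4.1, 4.1, 6.5, 6.5
The 2 values of 4.1 share dense rank 2.
The 2 values of 6.5 share dense rank 3.
Remaining distinct values take the next consecutive integers.
H has value 4.1 → rank 2.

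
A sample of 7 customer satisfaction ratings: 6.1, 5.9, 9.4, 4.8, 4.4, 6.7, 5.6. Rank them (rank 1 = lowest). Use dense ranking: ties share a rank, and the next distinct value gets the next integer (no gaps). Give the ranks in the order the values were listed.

Sorted (ascending): 4.4, 4.8, 5.6, 5.9, 6.1, 6.7, 9.4
No ties — each value takes its position as its rank.

5, 4, 7, 2, 1, 6, 3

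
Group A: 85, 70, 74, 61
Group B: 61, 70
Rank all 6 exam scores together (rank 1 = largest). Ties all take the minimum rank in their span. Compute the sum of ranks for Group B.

8

Sorted (descending): 85, 74, 70, 70, 61, 61
The 2 values of 70 occupy positions 3–4 → each gets rank 3.
The 2 values of 61 occupy positions 5–6 → each gets rank 5.
Group B values → pooled ranks: 61→5, 70→3
Rank sum = 5 + 3 = 8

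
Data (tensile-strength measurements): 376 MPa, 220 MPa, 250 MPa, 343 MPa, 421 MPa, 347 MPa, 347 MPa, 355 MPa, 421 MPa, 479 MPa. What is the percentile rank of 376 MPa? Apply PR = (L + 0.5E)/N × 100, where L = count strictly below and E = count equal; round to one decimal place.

65.0

N = 10.
Strictly below 376: 6. Equal to 376: 1.
PR = (6 + 0.5·1)/10 × 100 = 65.0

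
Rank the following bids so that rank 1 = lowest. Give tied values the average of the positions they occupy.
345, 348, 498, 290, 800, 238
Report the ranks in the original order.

Sorted (ascending): 238, 290, 345, 348, 498, 800
No ties — each value takes its position as its rank.

3, 4, 5, 2, 6, 1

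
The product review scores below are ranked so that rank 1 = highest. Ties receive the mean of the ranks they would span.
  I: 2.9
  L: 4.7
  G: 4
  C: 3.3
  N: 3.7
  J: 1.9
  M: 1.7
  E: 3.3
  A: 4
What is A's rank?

2.5

Sorted (descending): 4.7, 4, 4, 3.7, 3.3, 3.3, 2.9, 1.9, 1.7
The 2 values of 4 occupy positions 2–3 → average rank (2+3)/2 = 2.5.
The 2 values of 3.3 occupy positions 5–6 → average rank (5+6)/2 = 5.5.
A has value 4 → rank 2.5.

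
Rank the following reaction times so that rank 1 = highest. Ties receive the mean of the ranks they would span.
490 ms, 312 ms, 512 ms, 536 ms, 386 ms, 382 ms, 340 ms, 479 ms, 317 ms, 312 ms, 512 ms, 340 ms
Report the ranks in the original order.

Sorted (descending): 536, 512, 512, 490, 479, 386, 382, 340, 340, 317, 312, 312
The 2 values of 512 occupy positions 2–3 → average rank (2+3)/2 = 2.5.
The 2 values of 340 occupy positions 8–9 → average rank (8+9)/2 = 8.5.
The 2 values of 312 occupy positions 11–12 → average rank (11+12)/2 = 11.5.

4, 11.5, 2.5, 1, 6, 7, 8.5, 5, 10, 11.5, 2.5, 8.5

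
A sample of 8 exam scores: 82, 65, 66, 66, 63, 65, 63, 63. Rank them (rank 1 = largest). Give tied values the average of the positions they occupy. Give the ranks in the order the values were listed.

1, 4.5, 2.5, 2.5, 7, 4.5, 7, 7

Sorted (descending): 82, 66, 66, 65, 65, 63, 63, 63
The 2 values of 66 occupy positions 2–3 → average rank (2+3)/2 = 2.5.
The 2 values of 65 occupy positions 4–5 → average rank (4+5)/2 = 4.5.
The 3 values of 63 occupy positions 6–8 → average rank 7.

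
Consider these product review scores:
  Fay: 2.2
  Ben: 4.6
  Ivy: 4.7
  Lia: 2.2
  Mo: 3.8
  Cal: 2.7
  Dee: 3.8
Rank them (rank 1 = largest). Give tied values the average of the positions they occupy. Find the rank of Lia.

Sorted (descending): 4.7, 4.6, 3.8, 3.8, 2.7, 2.2, 2.2
The 2 values of 3.8 occupy positions 3–4 → average rank (3+4)/2 = 3.5.
The 2 values of 2.2 occupy positions 6–7 → average rank (6+7)/2 = 6.5.
Lia has value 2.2 → rank 6.5.

6.5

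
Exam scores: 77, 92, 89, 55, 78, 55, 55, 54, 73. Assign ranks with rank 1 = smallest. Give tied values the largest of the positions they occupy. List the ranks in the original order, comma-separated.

6, 9, 8, 4, 7, 4, 4, 1, 5

Sorted (ascending): 54, 55, 55, 55, 73, 77, 78, 89, 92
The 3 values of 55 occupy positions 2–4 → each gets rank 4.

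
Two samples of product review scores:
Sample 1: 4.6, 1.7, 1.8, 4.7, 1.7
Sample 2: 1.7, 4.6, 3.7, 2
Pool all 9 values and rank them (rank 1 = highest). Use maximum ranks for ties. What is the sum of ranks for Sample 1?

28

Sorted (descending): 4.7, 4.6, 4.6, 3.7, 2, 1.8, 1.7, 1.7, 1.7
The 2 values of 4.6 occupy positions 2–3 → each gets rank 3.
The 3 values of 1.7 occupy positions 7–9 → each gets rank 9.
Sample 1 values → pooled ranks: 4.6→3, 1.7→9, 1.8→6, 4.7→1, 1.7→9
Rank sum = 3 + 9 + 6 + 1 + 9 = 28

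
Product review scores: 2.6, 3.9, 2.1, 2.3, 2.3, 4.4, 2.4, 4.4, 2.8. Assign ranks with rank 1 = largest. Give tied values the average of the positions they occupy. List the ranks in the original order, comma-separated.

Sorted (descending): 4.4, 4.4, 3.9, 2.8, 2.6, 2.4, 2.3, 2.3, 2.1
The 2 values of 4.4 occupy positions 1–2 → average rank (1+2)/2 = 1.5.
The 2 values of 2.3 occupy positions 7–8 → average rank (7+8)/2 = 7.5.

5, 3, 9, 7.5, 7.5, 1.5, 6, 1.5, 4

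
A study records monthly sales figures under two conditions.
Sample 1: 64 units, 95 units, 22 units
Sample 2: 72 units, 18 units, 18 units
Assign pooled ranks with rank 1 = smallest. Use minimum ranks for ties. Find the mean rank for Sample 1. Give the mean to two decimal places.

4.33

Sorted (ascending): 18, 18, 22, 64, 72, 95
The 2 values of 18 occupy positions 1–2 → each gets rank 1.
Sample 1 values → pooled ranks: 64→4, 95→6, 22→3
Mean rank = (4 + 6 + 3) / 3 = 4.33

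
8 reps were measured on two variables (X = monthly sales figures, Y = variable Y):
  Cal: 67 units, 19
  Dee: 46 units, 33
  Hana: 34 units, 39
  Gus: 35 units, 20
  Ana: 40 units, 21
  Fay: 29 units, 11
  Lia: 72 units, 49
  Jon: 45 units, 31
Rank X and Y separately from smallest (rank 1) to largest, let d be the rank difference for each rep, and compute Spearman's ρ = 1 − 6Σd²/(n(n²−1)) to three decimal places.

0.405

Ranks of variable 1: 7, 6, 2, 3, 4, 1, 8, 5
Ranks of variable 2: 2, 6, 7, 3, 4, 1, 8, 5
d = r₁ − r₂: 5, 0, -5, 0, 0, 0, 0, 0
d²: 25, 0, 25, 0, 0, 0, 0, 0; Σd² = 50
ρ = 1 − 6·50/(8·63) = 1 − 300/504 = 0.405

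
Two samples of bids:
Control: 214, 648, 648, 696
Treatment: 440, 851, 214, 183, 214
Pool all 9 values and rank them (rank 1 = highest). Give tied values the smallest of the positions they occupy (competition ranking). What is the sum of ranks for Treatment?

27

Sorted (descending): 851, 696, 648, 648, 440, 214, 214, 214, 183
The 2 values of 648 occupy positions 3–4 → each gets rank 3.
The 3 values of 214 occupy positions 6–8 → each gets rank 6.
Treatment values → pooled ranks: 440→5, 851→1, 214→6, 183→9, 214→6
Rank sum = 5 + 1 + 6 + 9 + 6 = 27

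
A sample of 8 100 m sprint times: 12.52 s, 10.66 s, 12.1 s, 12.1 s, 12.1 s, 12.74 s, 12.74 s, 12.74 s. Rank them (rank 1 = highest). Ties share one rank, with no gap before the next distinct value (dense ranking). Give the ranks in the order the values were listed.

Sorted (descending): 12.74, 12.74, 12.74, 12.52, 12.1, 12.1, 12.1, 10.66
The 3 values of 12.74 share dense rank 1.
The 3 values of 12.1 share dense rank 3.
Remaining distinct values take the next consecutive integers.

2, 4, 3, 3, 3, 1, 1, 1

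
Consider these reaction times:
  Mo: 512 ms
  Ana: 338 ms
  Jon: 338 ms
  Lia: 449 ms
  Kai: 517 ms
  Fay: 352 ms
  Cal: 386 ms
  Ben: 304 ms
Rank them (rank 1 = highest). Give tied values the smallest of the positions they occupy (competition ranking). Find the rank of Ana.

6

Sorted (descending): 517, 512, 449, 386, 352, 338, 338, 304
The 2 values of 338 occupy positions 6–7 → each gets rank 6.
Ana has value 338 ms → rank 6.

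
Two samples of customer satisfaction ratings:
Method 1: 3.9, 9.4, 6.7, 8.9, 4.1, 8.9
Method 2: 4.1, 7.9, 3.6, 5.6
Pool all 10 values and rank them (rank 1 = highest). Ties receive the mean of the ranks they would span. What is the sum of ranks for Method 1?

27.5

Sorted (descending): 9.4, 8.9, 8.9, 7.9, 6.7, 5.6, 4.1, 4.1, 3.9, 3.6
The 2 values of 8.9 occupy positions 2–3 → average rank (2+3)/2 = 2.5.
The 2 values of 4.1 occupy positions 7–8 → average rank (7+8)/2 = 7.5.
Method 1 values → pooled ranks: 3.9→9, 9.4→1, 6.7→5, 8.9→2.5, 4.1→7.5, 8.9→2.5
Rank sum = 9 + 1 + 5 + 2.5 + 7.5 + 2.5 = 27.5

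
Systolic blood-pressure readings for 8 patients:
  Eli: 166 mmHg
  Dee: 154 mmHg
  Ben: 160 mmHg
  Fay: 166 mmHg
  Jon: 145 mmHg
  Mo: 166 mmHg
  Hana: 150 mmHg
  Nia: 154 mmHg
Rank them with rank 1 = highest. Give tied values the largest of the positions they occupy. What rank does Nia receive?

Sorted (descending): 166, 166, 166, 160, 154, 154, 150, 145
The 3 values of 166 occupy positions 1–3 → each gets rank 3.
The 2 values of 154 occupy positions 5–6 → each gets rank 6.
Nia has value 154 mmHg → rank 6.

6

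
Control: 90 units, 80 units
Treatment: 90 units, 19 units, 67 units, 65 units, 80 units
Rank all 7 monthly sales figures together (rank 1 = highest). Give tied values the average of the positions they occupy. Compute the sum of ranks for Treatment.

Sorted (descending): 90, 90, 80, 80, 67, 65, 19
The 2 values of 90 occupy positions 1–2 → average rank (1+2)/2 = 1.5.
The 2 values of 80 occupy positions 3–4 → average rank (3+4)/2 = 3.5.
Treatment values → pooled ranks: 90→1.5, 19→7, 67→5, 65→6, 80→3.5
Rank sum = 1.5 + 7 + 5 + 6 + 3.5 = 23

23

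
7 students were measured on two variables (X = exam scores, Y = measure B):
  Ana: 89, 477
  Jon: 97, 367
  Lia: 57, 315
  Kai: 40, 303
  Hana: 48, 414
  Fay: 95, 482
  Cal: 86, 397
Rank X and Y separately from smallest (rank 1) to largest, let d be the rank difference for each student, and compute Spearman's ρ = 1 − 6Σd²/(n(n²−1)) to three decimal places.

0.500

Ranks of variable 1: 5, 7, 3, 1, 2, 6, 4
Ranks of variable 2: 6, 3, 2, 1, 5, 7, 4
d = r₁ − r₂: -1, 4, 1, 0, -3, -1, 0
d²: 1, 16, 1, 0, 9, 1, 0; Σd² = 28
ρ = 1 − 6·28/(7·48) = 1 − 168/336 = 0.500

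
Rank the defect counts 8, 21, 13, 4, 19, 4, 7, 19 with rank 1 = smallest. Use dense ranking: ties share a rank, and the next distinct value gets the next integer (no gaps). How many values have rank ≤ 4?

5

Sorted (ascending): 4, 4, 7, 8, 13, 19, 19, 21
The 2 values of 4 share dense rank 1.
The 2 values of 19 share dense rank 5.
Remaining distinct values take the next consecutive integers.
Ranks ≤ 4: {1, 1, 2, 3, 4} → 5 values.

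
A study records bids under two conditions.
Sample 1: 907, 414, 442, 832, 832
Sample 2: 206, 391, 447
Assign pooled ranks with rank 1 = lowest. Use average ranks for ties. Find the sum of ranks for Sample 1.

Sorted (ascending): 206, 391, 414, 442, 447, 832, 832, 907
The 2 values of 832 occupy positions 6–7 → average rank (6+7)/2 = 6.5.
Sample 1 values → pooled ranks: 907→8, 414→3, 442→4, 832→6.5, 832→6.5
Rank sum = 8 + 3 + 4 + 6.5 + 6.5 = 28

28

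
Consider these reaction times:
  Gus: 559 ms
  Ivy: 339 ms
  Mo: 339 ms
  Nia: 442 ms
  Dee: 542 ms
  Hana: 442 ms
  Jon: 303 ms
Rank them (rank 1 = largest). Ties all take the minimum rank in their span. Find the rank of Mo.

Sorted (descending): 559, 542, 442, 442, 339, 339, 303
The 2 values of 442 occupy positions 3–4 → each gets rank 3.
The 2 values of 339 occupy positions 5–6 → each gets rank 5.
Mo has value 339 ms → rank 5.

5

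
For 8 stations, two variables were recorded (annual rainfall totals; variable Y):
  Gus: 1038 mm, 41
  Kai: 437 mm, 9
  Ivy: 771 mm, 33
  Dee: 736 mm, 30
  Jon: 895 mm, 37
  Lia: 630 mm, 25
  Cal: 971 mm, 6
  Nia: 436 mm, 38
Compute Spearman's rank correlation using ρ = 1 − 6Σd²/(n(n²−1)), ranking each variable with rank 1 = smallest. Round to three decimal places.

Ranks of variable 1: 8, 2, 5, 4, 6, 3, 7, 1
Ranks of variable 2: 8, 2, 5, 4, 6, 3, 1, 7
d = r₁ − r₂: 0, 0, 0, 0, 0, 0, 6, -6
d²: 0, 0, 0, 0, 0, 0, 36, 36; Σd² = 72
ρ = 1 − 6·72/(8·63) = 1 − 432/504 = 0.143

0.143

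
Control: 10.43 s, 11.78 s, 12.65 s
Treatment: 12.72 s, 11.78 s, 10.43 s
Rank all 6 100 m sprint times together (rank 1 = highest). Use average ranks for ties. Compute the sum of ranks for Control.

11

Sorted (descending): 12.72, 12.65, 11.78, 11.78, 10.43, 10.43
The 2 values of 11.78 occupy positions 3–4 → average rank (3+4)/2 = 3.5.
The 2 values of 10.43 occupy positions 5–6 → average rank (5+6)/2 = 5.5.
Control values → pooled ranks: 10.43→5.5, 11.78→3.5, 12.65→2
Rank sum = 5.5 + 3.5 + 2 = 11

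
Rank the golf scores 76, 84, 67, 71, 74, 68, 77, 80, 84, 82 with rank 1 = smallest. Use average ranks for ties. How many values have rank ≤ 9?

8

Sorted (ascending): 67, 68, 71, 74, 76, 77, 80, 82, 84, 84
The 2 values of 84 occupy positions 9–10 → average rank (9+10)/2 = 9.5.
Ranks ≤ 9: {1, 2, 3, 4, 5, 6, 7, 8} → 8 values.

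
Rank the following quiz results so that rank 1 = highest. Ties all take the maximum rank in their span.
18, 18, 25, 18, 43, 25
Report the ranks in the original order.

Sorted (descending): 43, 25, 25, 18, 18, 18
The 2 values of 25 occupy positions 2–3 → each gets rank 3.
The 3 values of 18 occupy positions 4–6 → each gets rank 6.

6, 6, 3, 6, 1, 3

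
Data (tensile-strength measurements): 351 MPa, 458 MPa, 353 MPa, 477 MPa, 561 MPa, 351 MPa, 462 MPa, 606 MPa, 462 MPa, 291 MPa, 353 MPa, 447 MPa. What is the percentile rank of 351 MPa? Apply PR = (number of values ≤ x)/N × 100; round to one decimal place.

N = 12.
Strictly below 351: 1. Equal to 351: 2.
PR = 3/12 × 100 = 25.0

25.0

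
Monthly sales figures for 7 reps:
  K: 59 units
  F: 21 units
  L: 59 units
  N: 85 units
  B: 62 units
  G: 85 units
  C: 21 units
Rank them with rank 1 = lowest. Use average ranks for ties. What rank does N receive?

Sorted (ascending): 21, 21, 59, 59, 62, 85, 85
The 2 values of 21 occupy positions 1–2 → average rank (1+2)/2 = 1.5.
The 2 values of 59 occupy positions 3–4 → average rank (3+4)/2 = 3.5.
The 2 values of 85 occupy positions 6–7 → average rank (6+7)/2 = 6.5.
N has value 85 units → rank 6.5.

6.5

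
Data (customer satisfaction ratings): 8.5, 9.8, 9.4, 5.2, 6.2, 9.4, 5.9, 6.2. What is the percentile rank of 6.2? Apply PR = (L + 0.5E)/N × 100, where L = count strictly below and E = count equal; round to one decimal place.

N = 8.
Strictly below 6.2: 2. Equal to 6.2: 2.
PR = (2 + 0.5·2)/8 × 100 = 37.5

37.5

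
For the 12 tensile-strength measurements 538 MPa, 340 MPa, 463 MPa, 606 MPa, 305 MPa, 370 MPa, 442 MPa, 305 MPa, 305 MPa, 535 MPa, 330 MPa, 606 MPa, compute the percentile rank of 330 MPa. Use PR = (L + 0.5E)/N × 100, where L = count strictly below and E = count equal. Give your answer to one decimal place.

29.2

N = 12.
Strictly below 330: 3. Equal to 330: 1.
PR = (3 + 0.5·1)/12 × 100 = 29.2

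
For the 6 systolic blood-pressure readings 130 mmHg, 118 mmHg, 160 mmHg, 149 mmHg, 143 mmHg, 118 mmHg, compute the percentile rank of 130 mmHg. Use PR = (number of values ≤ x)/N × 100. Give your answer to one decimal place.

50.0

N = 6.
Strictly below 130: 2. Equal to 130: 1.
PR = 3/6 × 100 = 50.0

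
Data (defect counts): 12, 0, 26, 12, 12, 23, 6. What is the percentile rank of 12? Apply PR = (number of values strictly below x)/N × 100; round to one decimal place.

28.6

N = 7.
Strictly below 12: 2. Equal to 12: 3.
PR = 2/7 × 100 = 28.6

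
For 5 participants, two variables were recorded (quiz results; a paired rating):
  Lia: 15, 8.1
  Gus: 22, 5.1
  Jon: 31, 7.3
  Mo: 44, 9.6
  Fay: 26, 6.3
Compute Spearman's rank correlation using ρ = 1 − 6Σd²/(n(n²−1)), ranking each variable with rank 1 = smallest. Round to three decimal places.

0.400

Ranks of variable 1: 1, 2, 4, 5, 3
Ranks of variable 2: 4, 1, 3, 5, 2
d = r₁ − r₂: -3, 1, 1, 0, 1
d²: 9, 1, 1, 0, 1; Σd² = 12
ρ = 1 − 6·12/(5·24) = 1 − 72/120 = 0.400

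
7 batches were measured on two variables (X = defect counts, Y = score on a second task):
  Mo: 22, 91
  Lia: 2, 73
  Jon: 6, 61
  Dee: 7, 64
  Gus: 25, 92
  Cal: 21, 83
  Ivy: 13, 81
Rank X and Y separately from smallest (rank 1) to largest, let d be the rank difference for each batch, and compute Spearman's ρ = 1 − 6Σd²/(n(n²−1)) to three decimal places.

Ranks of variable 1: 6, 1, 2, 3, 7, 5, 4
Ranks of variable 2: 6, 3, 1, 2, 7, 5, 4
d = r₁ − r₂: 0, -2, 1, 1, 0, 0, 0
d²: 0, 4, 1, 1, 0, 0, 0; Σd² = 6
ρ = 1 − 6·6/(7·48) = 1 − 36/336 = 0.893

0.893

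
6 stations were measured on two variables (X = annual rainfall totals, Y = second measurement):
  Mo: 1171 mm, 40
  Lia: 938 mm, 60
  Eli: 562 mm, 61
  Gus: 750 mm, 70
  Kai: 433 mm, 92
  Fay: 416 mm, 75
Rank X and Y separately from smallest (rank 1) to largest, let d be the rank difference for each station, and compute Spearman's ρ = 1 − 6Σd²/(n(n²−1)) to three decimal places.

-0.886

Ranks of variable 1: 6, 5, 3, 4, 2, 1
Ranks of variable 2: 1, 2, 3, 4, 6, 5
d = r₁ − r₂: 5, 3, 0, 0, -4, -4
d²: 25, 9, 0, 0, 16, 16; Σd² = 66
ρ = 1 − 6·66/(6·35) = 1 − 396/210 = -0.886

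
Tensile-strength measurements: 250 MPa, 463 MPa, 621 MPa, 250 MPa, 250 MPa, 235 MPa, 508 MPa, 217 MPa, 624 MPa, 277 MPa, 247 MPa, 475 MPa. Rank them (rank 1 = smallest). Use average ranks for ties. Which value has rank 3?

Sorted (ascending): 217, 235, 247, 250, 250, 250, 277, 463, 475, 508, 621, 624
The 3 values of 250 occupy positions 4–6 → average rank 5.
Rank 3 → value 247.

247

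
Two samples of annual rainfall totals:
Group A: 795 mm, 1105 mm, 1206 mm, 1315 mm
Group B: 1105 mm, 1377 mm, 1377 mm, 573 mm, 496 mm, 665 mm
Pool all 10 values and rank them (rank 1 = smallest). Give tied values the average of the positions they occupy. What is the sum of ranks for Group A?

Sorted (ascending): 496, 573, 665, 795, 1105, 1105, 1206, 1315, 1377, 1377
The 2 values of 1105 occupy positions 5–6 → average rank (5+6)/2 = 5.5.
The 2 values of 1377 occupy positions 9–10 → average rank (9+10)/2 = 9.5.
Group A values → pooled ranks: 795→4, 1105→5.5, 1206→7, 1315→8
Rank sum = 4 + 5.5 + 7 + 8 = 24.5

24.5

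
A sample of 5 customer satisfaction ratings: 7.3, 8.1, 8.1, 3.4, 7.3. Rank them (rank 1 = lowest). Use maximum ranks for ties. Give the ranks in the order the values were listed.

Sorted (ascending): 3.4, 7.3, 7.3, 8.1, 8.1
The 2 values of 7.3 occupy positions 2–3 → each gets rank 3.
The 2 values of 8.1 occupy positions 4–5 → each gets rank 5.

3, 5, 5, 1, 3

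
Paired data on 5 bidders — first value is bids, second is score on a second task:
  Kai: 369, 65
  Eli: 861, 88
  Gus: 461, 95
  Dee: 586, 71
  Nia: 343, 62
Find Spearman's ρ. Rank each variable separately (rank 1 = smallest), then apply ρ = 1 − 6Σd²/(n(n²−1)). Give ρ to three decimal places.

Ranks of variable 1: 2, 5, 3, 4, 1
Ranks of variable 2: 2, 4, 5, 3, 1
d = r₁ − r₂: 0, 1, -2, 1, 0
d²: 0, 1, 4, 1, 0; Σd² = 6
ρ = 1 − 6·6/(5·24) = 1 − 36/120 = 0.700

0.700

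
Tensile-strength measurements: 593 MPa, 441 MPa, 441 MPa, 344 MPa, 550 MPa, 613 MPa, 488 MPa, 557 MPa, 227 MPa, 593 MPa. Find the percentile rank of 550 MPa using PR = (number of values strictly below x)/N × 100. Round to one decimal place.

N = 10.
Strictly below 550: 5. Equal to 550: 1.
PR = 5/10 × 100 = 50.0

50.0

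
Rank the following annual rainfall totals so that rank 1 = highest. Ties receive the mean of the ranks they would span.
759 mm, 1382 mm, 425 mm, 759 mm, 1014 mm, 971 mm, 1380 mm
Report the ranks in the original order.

5.5, 1, 7, 5.5, 3, 4, 2

Sorted (descending): 1382, 1380, 1014, 971, 759, 759, 425
The 2 values of 759 occupy positions 5–6 → average rank (5+6)/2 = 5.5.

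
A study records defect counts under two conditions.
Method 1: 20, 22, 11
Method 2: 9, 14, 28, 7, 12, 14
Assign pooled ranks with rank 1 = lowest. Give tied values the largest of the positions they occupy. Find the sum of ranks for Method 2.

28

Sorted (ascending): 7, 9, 11, 12, 14, 14, 20, 22, 28
The 2 values of 14 occupy positions 5–6 → each gets rank 6.
Method 2 values → pooled ranks: 9→2, 14→6, 28→9, 7→1, 12→4, 14→6
Rank sum = 2 + 6 + 9 + 1 + 4 + 6 = 28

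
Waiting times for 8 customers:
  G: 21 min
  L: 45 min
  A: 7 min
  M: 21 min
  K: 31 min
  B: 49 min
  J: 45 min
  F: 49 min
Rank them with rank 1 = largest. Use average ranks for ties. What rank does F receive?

1.5

Sorted (descending): 49, 49, 45, 45, 31, 21, 21, 7
The 2 values of 49 occupy positions 1–2 → average rank (1+2)/2 = 1.5.
The 2 values of 45 occupy positions 3–4 → average rank (3+4)/2 = 3.5.
The 2 values of 21 occupy positions 6–7 → average rank (6+7)/2 = 6.5.
F has value 49 min → rank 1.5.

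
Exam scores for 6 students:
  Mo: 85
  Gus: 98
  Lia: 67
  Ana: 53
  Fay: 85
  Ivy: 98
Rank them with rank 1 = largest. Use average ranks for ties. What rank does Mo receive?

3.5

Sorted (descending): 98, 98, 85, 85, 67, 53
The 2 values of 98 occupy positions 1–2 → average rank (1+2)/2 = 1.5.
The 2 values of 85 occupy positions 3–4 → average rank (3+4)/2 = 3.5.
Mo has value 85 → rank 3.5.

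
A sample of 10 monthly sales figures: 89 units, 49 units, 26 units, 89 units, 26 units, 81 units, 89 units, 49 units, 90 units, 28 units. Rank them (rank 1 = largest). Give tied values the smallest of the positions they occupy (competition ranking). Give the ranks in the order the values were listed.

Sorted (descending): 90, 89, 89, 89, 81, 49, 49, 28, 26, 26
The 3 values of 89 occupy positions 2–4 → each gets rank 2.
The 2 values of 49 occupy positions 6–7 → each gets rank 6.
The 2 values of 26 occupy positions 9–10 → each gets rank 9.

2, 6, 9, 2, 9, 5, 2, 6, 1, 8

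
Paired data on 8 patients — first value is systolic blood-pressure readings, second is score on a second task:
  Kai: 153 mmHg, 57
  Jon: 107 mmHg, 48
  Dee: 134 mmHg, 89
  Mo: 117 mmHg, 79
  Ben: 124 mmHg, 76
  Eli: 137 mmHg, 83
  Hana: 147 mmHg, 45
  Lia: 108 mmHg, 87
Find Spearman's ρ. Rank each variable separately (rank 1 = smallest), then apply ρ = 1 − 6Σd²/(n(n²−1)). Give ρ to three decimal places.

Ranks of variable 1: 8, 1, 5, 3, 4, 6, 7, 2
Ranks of variable 2: 3, 2, 8, 5, 4, 6, 1, 7
d = r₁ − r₂: 5, -1, -3, -2, 0, 0, 6, -5
d²: 25, 1, 9, 4, 0, 0, 36, 25; Σd² = 100
ρ = 1 − 6·100/(8·63) = 1 − 600/504 = -0.190

-0.190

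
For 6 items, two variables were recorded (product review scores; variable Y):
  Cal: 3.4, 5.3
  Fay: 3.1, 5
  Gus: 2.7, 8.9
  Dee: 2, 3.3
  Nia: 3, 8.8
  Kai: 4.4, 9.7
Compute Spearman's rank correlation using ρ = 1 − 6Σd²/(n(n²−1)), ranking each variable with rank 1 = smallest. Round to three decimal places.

Ranks of variable 1: 5, 4, 2, 1, 3, 6
Ranks of variable 2: 3, 2, 5, 1, 4, 6
d = r₁ − r₂: 2, 2, -3, 0, -1, 0
d²: 4, 4, 9, 0, 1, 0; Σd² = 18
ρ = 1 − 6·18/(6·35) = 1 − 108/210 = 0.486

0.486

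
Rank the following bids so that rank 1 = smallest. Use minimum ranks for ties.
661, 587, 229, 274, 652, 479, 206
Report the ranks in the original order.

7, 5, 2, 3, 6, 4, 1

Sorted (ascending): 206, 229, 274, 479, 587, 652, 661
No ties — each value takes its position as its rank.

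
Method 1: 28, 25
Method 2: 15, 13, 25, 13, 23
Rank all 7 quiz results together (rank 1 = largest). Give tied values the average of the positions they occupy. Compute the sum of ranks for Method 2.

Sorted (descending): 28, 25, 25, 23, 15, 13, 13
The 2 values of 25 occupy positions 2–3 → average rank (2+3)/2 = 2.5.
The 2 values of 13 occupy positions 6–7 → average rank (6+7)/2 = 6.5.
Method 2 values → pooled ranks: 15→5, 13→6.5, 25→2.5, 13→6.5, 23→4
Rank sum = 5 + 6.5 + 2.5 + 6.5 + 4 = 24.5

24.5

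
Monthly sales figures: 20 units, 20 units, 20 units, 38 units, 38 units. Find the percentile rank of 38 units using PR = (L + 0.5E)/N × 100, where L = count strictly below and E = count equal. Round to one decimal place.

80.0

N = 5.
Strictly below 38: 3. Equal to 38: 2.
PR = (3 + 0.5·2)/5 × 100 = 80.0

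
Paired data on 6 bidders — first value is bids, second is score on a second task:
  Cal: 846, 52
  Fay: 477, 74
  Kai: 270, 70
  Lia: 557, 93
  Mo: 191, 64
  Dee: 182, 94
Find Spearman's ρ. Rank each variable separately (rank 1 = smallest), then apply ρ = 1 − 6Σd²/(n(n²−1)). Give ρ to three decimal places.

Ranks of variable 1: 6, 4, 3, 5, 2, 1
Ranks of variable 2: 1, 4, 3, 5, 2, 6
d = r₁ − r₂: 5, 0, 0, 0, 0, -5
d²: 25, 0, 0, 0, 0, 25; Σd² = 50
ρ = 1 − 6·50/(6·35) = 1 − 300/210 = -0.429

-0.429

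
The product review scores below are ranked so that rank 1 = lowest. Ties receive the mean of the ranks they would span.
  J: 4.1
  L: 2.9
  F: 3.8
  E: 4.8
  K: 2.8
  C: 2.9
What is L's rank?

2.5

Sorted (ascending): 2.8, 2.9, 2.9, 3.8, 4.1, 4.8
The 2 values of 2.9 occupy positions 2–3 → average rank (2+3)/2 = 2.5.
L has value 2.9 → rank 2.5.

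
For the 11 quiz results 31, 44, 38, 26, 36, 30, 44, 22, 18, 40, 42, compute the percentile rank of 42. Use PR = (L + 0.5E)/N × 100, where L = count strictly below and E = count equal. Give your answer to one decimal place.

77.3

N = 11.
Strictly below 42: 8. Equal to 42: 1.
PR = (8 + 0.5·1)/11 × 100 = 77.3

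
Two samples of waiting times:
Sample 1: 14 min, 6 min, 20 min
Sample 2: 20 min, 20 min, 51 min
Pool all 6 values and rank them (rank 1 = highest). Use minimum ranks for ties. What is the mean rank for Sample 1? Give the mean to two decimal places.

Sorted (descending): 51, 20, 20, 20, 14, 6
The 3 values of 20 occupy positions 2–4 → each gets rank 2.
Sample 1 values → pooled ranks: 14→5, 6→6, 20→2
Mean rank = (5 + 6 + 2) / 3 = 4.33

4.33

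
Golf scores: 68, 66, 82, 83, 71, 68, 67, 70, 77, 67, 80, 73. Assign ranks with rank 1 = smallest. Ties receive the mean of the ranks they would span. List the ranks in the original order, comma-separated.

Sorted (ascending): 66, 67, 67, 68, 68, 70, 71, 73, 77, 80, 82, 83
The 2 values of 67 occupy positions 2–3 → average rank (2+3)/2 = 2.5.
The 2 values of 68 occupy positions 4–5 → average rank (4+5)/2 = 4.5.

4.5, 1, 11, 12, 7, 4.5, 2.5, 6, 9, 2.5, 10, 8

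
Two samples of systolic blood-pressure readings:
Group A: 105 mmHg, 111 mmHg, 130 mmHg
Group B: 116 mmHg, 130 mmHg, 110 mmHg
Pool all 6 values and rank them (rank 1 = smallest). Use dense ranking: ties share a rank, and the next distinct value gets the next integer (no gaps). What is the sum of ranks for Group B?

11

Sorted (ascending): 105, 110, 111, 116, 130, 130
The 2 values of 130 share dense rank 5.
Remaining distinct values take the next consecutive integers.
Group B values → pooled ranks: 116→4, 130→5, 110→2
Rank sum = 4 + 5 + 2 = 11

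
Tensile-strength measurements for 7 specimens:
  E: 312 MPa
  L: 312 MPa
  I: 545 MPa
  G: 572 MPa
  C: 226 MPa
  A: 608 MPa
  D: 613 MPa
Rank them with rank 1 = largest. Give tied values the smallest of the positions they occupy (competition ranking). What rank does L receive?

5

Sorted (descending): 613, 608, 572, 545, 312, 312, 226
The 2 values of 312 occupy positions 5–6 → each gets rank 5.
L has value 312 MPa → rank 5.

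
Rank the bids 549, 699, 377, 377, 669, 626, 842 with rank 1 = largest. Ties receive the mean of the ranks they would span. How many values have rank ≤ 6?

Sorted (descending): 842, 699, 669, 626, 549, 377, 377
The 2 values of 377 occupy positions 6–7 → average rank (6+7)/2 = 6.5.
Ranks ≤ 6: {1, 2, 3, 4, 5} → 5 values.

5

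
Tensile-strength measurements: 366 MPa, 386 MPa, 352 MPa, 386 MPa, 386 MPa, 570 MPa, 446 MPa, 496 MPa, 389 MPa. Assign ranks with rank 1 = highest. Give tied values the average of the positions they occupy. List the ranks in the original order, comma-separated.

Sorted (descending): 570, 496, 446, 389, 386, 386, 386, 366, 352
The 3 values of 386 occupy positions 5–7 → average rank 6.

8, 6, 9, 6, 6, 1, 3, 2, 4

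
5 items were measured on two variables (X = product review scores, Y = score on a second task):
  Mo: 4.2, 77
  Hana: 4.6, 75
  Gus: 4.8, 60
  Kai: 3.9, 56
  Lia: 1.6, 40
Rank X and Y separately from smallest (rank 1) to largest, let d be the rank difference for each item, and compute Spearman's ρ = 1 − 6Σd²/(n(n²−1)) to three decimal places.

0.600

Ranks of variable 1: 3, 4, 5, 2, 1
Ranks of variable 2: 5, 4, 3, 2, 1
d = r₁ − r₂: -2, 0, 2, 0, 0
d²: 4, 0, 4, 0, 0; Σd² = 8
ρ = 1 − 6·8/(5·24) = 1 − 48/120 = 0.600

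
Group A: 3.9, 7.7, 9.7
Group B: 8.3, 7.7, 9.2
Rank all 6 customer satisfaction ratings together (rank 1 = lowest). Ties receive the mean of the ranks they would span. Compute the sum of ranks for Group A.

Sorted (ascending): 3.9, 7.7, 7.7, 8.3, 9.2, 9.7
The 2 values of 7.7 occupy positions 2–3 → average rank (2+3)/2 = 2.5.
Group A values → pooled ranks: 3.9→1, 7.7→2.5, 9.7→6
Rank sum = 1 + 2.5 + 6 = 9.5

9.5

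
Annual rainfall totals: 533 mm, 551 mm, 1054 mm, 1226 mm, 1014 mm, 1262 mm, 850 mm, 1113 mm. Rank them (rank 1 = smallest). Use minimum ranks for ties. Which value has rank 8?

Sorted (ascending): 533, 551, 850, 1014, 1054, 1113, 1226, 1262
No ties — each value takes its position as its rank.
Rank 8 → value 1262.

1262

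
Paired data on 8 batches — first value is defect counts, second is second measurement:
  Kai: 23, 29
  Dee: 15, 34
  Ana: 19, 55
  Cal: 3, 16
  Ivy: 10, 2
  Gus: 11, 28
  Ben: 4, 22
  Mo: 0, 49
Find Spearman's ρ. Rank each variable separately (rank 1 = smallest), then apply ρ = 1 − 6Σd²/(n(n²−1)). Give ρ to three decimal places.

0.333

Ranks of variable 1: 8, 6, 7, 2, 4, 5, 3, 1
Ranks of variable 2: 5, 6, 8, 2, 1, 4, 3, 7
d = r₁ − r₂: 3, 0, -1, 0, 3, 1, 0, -6
d²: 9, 0, 1, 0, 9, 1, 0, 36; Σd² = 56
ρ = 1 − 6·56/(8·63) = 1 − 336/504 = 0.333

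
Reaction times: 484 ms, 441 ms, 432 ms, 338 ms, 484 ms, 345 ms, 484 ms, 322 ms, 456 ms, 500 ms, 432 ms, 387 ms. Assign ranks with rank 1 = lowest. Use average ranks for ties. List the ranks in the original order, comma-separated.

Sorted (ascending): 322, 338, 345, 387, 432, 432, 441, 456, 484, 484, 484, 500
The 2 values of 432 occupy positions 5–6 → average rank (5+6)/2 = 5.5.
The 3 values of 484 occupy positions 9–11 → average rank 10.

10, 7, 5.5, 2, 10, 3, 10, 1, 8, 12, 5.5, 4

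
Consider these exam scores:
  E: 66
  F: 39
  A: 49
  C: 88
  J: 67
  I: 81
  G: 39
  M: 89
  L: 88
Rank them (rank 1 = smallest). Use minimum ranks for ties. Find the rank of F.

Sorted (ascending): 39, 39, 49, 66, 67, 81, 88, 88, 89
The 2 values of 39 occupy positions 1–2 → each gets rank 1.
The 2 values of 88 occupy positions 7–8 → each gets rank 7.
F has value 39 → rank 1.

1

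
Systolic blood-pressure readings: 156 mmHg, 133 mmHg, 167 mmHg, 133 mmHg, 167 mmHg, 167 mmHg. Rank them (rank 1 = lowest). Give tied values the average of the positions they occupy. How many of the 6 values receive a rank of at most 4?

Sorted (ascending): 133, 133, 156, 167, 167, 167
The 2 values of 133 occupy positions 1–2 → average rank (1+2)/2 = 1.5.
The 3 values of 167 occupy positions 4–6 → average rank 5.
Ranks ≤ 4: {1.5, 1.5, 3} → 3 values.

3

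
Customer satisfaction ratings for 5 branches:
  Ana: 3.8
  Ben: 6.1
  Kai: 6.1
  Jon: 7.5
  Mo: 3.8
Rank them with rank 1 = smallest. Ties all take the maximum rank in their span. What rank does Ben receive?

4

Sorted (ascending): 3.8, 3.8, 6.1, 6.1, 7.5
The 2 values of 3.8 occupy positions 1–2 → each gets rank 2.
The 2 values of 6.1 occupy positions 3–4 → each gets rank 4.
Ben has value 6.1 → rank 4.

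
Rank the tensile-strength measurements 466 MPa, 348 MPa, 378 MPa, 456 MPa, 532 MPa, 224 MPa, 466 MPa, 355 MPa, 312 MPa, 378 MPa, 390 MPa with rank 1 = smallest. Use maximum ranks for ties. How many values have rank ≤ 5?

Sorted (ascending): 224, 312, 348, 355, 378, 378, 390, 456, 466, 466, 532
The 2 values of 378 occupy positions 5–6 → each gets rank 6.
The 2 values of 466 occupy positions 9–10 → each gets rank 10.
Ranks ≤ 5: {1, 2, 3, 4} → 4 values.

4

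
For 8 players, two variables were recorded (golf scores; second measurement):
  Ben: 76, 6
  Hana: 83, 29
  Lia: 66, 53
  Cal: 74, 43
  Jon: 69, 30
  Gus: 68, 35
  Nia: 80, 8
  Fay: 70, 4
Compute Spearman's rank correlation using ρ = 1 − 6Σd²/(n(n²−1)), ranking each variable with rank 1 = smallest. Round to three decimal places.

Ranks of variable 1: 6, 8, 1, 5, 3, 2, 7, 4
Ranks of variable 2: 2, 4, 8, 7, 5, 6, 3, 1
d = r₁ − r₂: 4, 4, -7, -2, -2, -4, 4, 3
d²: 16, 16, 49, 4, 4, 16, 16, 9; Σd² = 130
ρ = 1 − 6·130/(8·63) = 1 − 780/504 = -0.548

-0.548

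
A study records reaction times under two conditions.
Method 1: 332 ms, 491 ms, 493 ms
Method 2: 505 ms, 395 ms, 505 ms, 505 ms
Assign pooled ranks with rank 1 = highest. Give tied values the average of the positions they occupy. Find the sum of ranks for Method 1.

16

Sorted (descending): 505, 505, 505, 493, 491, 395, 332
The 3 values of 505 occupy positions 1–3 → average rank 2.
Method 1 values → pooled ranks: 332→7, 491→5, 493→4
Rank sum = 7 + 5 + 4 = 16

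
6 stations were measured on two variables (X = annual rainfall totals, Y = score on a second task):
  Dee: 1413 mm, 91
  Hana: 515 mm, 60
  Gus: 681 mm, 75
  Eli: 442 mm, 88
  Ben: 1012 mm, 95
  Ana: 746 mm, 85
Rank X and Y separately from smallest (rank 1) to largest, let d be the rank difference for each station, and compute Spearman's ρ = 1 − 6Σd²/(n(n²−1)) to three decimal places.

Ranks of variable 1: 6, 2, 3, 1, 5, 4
Ranks of variable 2: 5, 1, 2, 4, 6, 3
d = r₁ − r₂: 1, 1, 1, -3, -1, 1
d²: 1, 1, 1, 9, 1, 1; Σd² = 14
ρ = 1 − 6·14/(6·35) = 1 − 84/210 = 0.600

0.600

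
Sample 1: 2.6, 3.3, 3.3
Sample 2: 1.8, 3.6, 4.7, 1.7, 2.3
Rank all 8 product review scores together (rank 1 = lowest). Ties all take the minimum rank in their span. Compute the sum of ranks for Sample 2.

Sorted (ascending): 1.7, 1.8, 2.3, 2.6, 3.3, 3.3, 3.6, 4.7
The 2 values of 3.3 occupy positions 5–6 → each gets rank 5.
Sample 2 values → pooled ranks: 1.8→2, 3.6→7, 4.7→8, 1.7→1, 2.3→3
Rank sum = 2 + 7 + 8 + 1 + 3 = 21

21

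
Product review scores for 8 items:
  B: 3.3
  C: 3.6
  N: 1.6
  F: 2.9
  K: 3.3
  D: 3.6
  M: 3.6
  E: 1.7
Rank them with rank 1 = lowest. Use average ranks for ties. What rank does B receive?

4.5

Sorted (ascending): 1.6, 1.7, 2.9, 3.3, 3.3, 3.6, 3.6, 3.6
The 2 values of 3.3 occupy positions 4–5 → average rank (4+5)/2 = 4.5.
The 3 values of 3.6 occupy positions 6–8 → average rank 7.
B has value 3.3 → rank 4.5.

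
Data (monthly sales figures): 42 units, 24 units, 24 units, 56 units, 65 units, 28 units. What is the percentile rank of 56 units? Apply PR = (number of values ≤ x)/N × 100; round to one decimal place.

N = 6.
Strictly below 56: 4. Equal to 56: 1.
PR = 5/6 × 100 = 83.3

83.3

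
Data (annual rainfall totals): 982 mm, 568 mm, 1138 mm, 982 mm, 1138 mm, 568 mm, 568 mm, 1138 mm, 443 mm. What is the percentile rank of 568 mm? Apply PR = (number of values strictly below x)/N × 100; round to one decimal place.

11.1

N = 9.
Strictly below 568: 1. Equal to 568: 3.
PR = 1/9 × 100 = 11.1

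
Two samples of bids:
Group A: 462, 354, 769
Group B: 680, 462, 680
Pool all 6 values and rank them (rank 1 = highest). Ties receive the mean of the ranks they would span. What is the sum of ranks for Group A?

Sorted (descending): 769, 680, 680, 462, 462, 354
The 2 values of 680 occupy positions 2–3 → average rank (2+3)/2 = 2.5.
The 2 values of 462 occupy positions 4–5 → average rank (4+5)/2 = 4.5.
Group A values → pooled ranks: 462→4.5, 354→6, 769→1
Rank sum = 4.5 + 6 + 1 = 11.5

11.5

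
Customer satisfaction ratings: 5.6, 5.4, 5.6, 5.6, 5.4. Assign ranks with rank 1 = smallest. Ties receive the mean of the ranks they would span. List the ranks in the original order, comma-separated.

4, 1.5, 4, 4, 1.5

Sorted (ascending): 5.4, 5.4, 5.6, 5.6, 5.6
The 2 values of 5.4 occupy positions 1–2 → average rank (1+2)/2 = 1.5.
The 3 values of 5.6 occupy positions 3–5 → average rank 4.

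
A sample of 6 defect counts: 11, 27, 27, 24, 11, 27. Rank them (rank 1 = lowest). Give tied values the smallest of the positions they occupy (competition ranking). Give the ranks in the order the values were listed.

1, 4, 4, 3, 1, 4

Sorted (ascending): 11, 11, 24, 27, 27, 27
The 2 values of 11 occupy positions 1–2 → each gets rank 1.
The 3 values of 27 occupy positions 4–6 → each gets rank 4.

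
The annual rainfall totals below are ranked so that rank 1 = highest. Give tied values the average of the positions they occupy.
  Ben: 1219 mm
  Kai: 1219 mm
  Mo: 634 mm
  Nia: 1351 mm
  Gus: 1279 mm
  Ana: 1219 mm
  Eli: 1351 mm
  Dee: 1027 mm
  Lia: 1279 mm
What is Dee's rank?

8

Sorted (descending): 1351, 1351, 1279, 1279, 1219, 1219, 1219, 1027, 634
The 2 values of 1351 occupy positions 1–2 → average rank (1+2)/2 = 1.5.
The 2 values of 1279 occupy positions 3–4 → average rank (3+4)/2 = 3.5.
The 3 values of 1219 occupy positions 5–7 → average rank 6.
Dee has value 1027 mm → rank 8.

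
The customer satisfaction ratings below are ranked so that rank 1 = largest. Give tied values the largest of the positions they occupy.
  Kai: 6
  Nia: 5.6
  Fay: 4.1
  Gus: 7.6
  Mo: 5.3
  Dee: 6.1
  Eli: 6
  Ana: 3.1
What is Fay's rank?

7

Sorted (descending): 7.6, 6.1, 6, 6, 5.6, 5.3, 4.1, 3.1
The 2 values of 6 occupy positions 3–4 → each gets rank 4.
Fay has value 4.1 → rank 7.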